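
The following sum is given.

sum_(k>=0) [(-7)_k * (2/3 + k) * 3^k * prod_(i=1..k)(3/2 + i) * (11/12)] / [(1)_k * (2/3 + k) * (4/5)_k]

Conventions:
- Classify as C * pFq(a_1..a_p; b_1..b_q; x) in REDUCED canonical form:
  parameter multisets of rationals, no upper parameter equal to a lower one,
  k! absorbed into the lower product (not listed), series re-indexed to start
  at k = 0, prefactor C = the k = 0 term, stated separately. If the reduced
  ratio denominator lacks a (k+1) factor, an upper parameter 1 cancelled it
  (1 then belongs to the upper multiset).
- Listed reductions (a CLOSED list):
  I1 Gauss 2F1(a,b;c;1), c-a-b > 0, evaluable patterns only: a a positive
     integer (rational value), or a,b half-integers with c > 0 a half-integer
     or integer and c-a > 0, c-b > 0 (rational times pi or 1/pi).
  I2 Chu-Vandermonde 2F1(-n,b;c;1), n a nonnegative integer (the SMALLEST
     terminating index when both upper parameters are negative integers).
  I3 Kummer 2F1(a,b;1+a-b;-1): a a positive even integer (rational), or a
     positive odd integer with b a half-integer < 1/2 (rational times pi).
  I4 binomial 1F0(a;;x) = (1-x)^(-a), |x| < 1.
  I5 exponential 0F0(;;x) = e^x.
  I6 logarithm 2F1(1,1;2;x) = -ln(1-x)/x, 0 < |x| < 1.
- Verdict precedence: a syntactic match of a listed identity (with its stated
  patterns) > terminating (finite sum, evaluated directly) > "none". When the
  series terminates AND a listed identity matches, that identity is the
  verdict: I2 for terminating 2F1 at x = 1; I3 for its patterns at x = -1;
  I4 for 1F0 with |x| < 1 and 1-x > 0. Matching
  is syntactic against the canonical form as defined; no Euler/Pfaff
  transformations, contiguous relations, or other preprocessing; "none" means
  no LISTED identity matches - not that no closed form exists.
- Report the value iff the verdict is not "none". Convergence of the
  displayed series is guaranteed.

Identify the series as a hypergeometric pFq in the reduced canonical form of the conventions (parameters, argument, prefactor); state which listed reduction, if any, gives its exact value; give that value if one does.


With C = 11/12: the canonical form is 2F1(-7, 5/2; 4/5; 3). Verdict: terminating at k = 7: the factor (-7)_k kills every later term; summing the 8 survivors is exact. Exact value: -705733267151/108331008.

Structural cue: with t_0 = 11/12, (1)_k (C = 11/12) is k! itself.
Consecutive-term ratio: r(k) = 3 * (k-7) (k+5/2) / [(k+4/5) (k+1)] - rational in k. x = 3; t_0 = 11/12; negate the roots.


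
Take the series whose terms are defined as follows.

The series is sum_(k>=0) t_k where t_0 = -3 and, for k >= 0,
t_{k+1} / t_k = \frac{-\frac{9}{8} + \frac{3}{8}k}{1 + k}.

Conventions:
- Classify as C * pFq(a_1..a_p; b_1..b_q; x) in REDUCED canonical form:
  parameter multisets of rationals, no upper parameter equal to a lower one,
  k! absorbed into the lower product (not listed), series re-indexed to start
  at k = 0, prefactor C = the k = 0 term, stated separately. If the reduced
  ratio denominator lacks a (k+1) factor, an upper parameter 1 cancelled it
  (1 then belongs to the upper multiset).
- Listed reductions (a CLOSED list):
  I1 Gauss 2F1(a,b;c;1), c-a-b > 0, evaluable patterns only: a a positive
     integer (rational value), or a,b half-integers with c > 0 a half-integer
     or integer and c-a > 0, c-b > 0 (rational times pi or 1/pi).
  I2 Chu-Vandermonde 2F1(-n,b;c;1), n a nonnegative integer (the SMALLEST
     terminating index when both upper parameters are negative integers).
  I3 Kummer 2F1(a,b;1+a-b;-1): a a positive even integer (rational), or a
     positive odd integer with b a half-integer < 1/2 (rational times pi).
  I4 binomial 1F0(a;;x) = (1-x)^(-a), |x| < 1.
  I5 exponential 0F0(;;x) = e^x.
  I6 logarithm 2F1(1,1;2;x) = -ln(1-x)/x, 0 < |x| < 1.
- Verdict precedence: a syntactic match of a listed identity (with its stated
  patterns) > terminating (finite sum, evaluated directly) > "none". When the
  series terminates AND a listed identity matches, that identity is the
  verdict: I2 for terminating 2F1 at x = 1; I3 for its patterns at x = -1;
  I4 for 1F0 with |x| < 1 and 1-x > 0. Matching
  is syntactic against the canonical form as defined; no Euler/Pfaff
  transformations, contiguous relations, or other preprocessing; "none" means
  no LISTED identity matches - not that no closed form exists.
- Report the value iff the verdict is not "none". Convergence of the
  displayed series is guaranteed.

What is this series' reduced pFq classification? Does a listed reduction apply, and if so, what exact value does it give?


Prefactor -3, argument \frac{3}{8}: 1F0 with upper {-3} over lower {-}. Verdict: the I4 binomial reduction matches (the 1F0 binomial series: exponent 3, x = \frac{3}{8}). Hence: -\frac{375}{512}.

The tell: with t_0 = -3, roots of the ratio polynomials (C = -3) are the negated parameters.
Step ratio: r(k) = \frac{3}{8} * (k-3) / [(k+1)] - poly over poly, x = \frac{3}{8} from leading terms; C = -3 at k = 0.


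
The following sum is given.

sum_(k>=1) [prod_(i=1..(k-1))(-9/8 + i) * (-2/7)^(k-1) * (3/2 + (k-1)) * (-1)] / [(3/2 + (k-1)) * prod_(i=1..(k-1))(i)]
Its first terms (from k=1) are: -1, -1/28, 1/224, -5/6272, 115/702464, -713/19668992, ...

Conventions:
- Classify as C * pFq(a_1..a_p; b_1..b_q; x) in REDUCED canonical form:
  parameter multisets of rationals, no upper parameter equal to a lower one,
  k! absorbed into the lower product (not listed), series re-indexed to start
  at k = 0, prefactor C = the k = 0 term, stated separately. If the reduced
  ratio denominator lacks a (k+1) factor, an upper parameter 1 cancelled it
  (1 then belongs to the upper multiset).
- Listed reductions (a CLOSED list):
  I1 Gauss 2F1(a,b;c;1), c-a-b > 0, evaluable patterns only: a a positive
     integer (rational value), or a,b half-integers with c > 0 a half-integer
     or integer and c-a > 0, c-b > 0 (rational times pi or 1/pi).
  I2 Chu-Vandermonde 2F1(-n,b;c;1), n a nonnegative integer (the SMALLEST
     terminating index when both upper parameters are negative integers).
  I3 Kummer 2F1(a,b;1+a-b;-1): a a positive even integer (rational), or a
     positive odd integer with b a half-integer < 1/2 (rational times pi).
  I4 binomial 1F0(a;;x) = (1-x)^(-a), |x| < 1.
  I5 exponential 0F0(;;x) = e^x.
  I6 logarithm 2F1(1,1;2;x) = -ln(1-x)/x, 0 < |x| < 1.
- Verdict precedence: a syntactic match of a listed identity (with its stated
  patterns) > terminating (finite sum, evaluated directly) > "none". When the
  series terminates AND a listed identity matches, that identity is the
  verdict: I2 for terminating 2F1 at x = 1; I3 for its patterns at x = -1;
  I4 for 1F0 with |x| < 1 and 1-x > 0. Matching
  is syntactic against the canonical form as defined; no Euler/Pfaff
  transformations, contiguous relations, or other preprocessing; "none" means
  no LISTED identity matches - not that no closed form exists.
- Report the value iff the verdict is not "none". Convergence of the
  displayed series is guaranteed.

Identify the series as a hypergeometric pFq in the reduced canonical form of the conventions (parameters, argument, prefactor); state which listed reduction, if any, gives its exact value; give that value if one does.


Reduced: x = -2/7, 1F0, upper = {-1/8}, lower = {-}, C = -1. Verdict: the binomial series (I4) matches (the 1F0 binomial series: exponent 1/8, x = -2/7). Its exact value is (-1) * (9/7)^(1/8).

Key step: t_0 = -1 here, and the product of the first k integers (prefactor -1) is k!.
Step ratio: r(k) = (-2/7) * (k-1/8) / [(k+1)] - rational in k. x = (-2/7); t_0 = -1; negate the roots.


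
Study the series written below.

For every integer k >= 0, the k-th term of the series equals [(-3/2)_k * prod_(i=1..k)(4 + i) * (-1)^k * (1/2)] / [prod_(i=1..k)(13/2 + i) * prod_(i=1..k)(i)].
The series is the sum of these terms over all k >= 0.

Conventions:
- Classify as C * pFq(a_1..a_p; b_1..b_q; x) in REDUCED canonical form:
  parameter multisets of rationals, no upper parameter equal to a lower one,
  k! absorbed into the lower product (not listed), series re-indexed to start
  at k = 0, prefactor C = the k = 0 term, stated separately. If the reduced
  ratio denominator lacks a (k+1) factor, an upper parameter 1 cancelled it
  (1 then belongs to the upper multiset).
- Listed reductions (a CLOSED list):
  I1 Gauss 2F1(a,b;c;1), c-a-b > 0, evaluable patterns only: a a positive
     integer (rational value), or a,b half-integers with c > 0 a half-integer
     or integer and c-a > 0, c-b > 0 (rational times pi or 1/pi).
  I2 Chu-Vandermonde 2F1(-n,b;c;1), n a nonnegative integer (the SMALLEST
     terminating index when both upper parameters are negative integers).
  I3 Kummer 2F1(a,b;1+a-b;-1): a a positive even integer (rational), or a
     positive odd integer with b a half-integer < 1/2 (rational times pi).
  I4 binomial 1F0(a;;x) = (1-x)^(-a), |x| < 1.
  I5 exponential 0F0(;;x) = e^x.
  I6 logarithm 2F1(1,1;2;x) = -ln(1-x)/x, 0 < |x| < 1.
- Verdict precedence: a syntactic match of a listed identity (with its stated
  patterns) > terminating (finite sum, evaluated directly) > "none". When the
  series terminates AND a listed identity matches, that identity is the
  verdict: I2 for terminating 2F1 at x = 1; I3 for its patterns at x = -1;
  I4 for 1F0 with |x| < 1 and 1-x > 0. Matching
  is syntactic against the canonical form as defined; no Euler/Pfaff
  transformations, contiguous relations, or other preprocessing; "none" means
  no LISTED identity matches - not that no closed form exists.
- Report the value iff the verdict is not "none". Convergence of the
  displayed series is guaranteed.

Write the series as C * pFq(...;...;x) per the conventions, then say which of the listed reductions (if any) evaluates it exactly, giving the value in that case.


Prefactor 1/2, argument -1: 2F1 with upper {-3/2, 5} over lower {15/2}. Verdict (x = -1): the Kummer evaluation I3 applies (x = -1; c = 15/2 equals 1+a-b for upper {-3/2, 5}: listed pattern). Sum: (45045/131072) * pi.

First insight: t_0 = 1/2 here, and the product of the first k integers (C = 1/2, x = -1) is k!.
Term ratio: r(k) = (-1) * (k-3/2) (k+5) / [(k+15/2) (k+1)] ; factor over Q: parameters, x = (-1), and C = 1/2.


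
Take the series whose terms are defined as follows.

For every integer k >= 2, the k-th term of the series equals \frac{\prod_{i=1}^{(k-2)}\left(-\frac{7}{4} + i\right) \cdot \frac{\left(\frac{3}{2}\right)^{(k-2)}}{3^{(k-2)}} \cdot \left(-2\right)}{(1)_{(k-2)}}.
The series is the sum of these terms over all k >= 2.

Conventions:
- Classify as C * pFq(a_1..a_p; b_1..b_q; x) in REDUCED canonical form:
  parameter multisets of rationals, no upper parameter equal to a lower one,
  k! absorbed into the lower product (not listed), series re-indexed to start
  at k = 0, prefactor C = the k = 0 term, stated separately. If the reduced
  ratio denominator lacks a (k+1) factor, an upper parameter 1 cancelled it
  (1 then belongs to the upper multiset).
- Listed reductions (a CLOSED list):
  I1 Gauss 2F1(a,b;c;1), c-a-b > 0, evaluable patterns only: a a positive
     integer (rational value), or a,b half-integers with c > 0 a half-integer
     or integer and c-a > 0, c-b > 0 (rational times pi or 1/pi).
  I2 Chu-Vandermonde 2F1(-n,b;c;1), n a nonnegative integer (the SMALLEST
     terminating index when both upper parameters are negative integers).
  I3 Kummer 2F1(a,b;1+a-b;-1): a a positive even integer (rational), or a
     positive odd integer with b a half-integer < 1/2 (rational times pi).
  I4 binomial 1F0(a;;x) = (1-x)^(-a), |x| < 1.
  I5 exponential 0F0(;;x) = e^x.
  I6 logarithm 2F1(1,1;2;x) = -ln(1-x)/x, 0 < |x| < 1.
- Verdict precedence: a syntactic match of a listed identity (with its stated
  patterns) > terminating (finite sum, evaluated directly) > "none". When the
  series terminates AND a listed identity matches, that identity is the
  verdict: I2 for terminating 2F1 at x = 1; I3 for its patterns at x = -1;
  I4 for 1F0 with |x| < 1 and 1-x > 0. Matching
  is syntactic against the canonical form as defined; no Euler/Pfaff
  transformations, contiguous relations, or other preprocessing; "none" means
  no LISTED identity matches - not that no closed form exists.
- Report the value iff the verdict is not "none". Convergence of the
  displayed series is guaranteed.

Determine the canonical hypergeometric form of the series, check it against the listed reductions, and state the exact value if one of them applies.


Classification (C = -2): 1F0 with upper {-\frac{3}{4}}, lower {-}, argument x = \frac{1}{2}. Verdict: binomial (I4) applies (the 1F0 binomial series: exponent 3/4, x = \frac{1}{2}). Its exact value is \left(-2\right) \cdot \left(\frac{1}{2}\right)^{\frac{3}{4}}.

Key observation: t_0 = -2 here, and the running product (C = -2) telescopes to a rising factorial.
Adjacent-term ratio: r(k) = \frac{1}{2} * (k-\frac{3}{4}) / [(k+1)] - rational; roots negated = parameters, x = \frac{1}{2}, C = -2.


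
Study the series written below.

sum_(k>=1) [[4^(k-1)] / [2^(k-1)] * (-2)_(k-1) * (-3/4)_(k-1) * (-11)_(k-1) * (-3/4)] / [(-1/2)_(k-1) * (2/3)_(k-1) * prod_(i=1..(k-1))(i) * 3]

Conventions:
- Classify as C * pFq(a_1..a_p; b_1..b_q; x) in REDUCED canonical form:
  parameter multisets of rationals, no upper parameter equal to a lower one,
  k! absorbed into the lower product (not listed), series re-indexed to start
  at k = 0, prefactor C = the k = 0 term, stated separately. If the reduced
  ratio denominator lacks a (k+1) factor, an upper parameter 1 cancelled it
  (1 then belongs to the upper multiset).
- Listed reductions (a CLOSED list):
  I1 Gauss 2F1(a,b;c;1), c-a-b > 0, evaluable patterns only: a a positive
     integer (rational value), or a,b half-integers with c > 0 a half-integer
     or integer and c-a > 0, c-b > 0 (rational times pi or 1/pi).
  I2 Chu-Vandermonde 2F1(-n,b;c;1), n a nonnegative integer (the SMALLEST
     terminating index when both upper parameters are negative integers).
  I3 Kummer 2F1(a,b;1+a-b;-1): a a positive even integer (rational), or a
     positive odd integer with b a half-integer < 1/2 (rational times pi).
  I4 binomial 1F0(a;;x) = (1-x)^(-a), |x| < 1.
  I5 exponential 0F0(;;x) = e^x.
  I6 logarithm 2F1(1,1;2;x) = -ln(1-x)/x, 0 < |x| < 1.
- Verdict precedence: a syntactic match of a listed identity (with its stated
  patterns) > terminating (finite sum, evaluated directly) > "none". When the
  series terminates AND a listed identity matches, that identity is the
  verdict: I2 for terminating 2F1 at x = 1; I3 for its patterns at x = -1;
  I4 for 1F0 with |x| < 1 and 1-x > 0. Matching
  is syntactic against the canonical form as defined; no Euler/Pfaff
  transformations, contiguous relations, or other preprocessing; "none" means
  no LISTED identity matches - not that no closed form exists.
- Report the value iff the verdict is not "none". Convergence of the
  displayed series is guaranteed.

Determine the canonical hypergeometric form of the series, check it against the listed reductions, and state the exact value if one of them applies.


First insight: t_0 being -1/4, the product of the first k integers (C = -1/4) is k!.
Step ratio: r(k) = 2 * (k-11) (k-2) (k-3/4) / [(k-1/2) (k+2/3) (k+1)] - rational in k. x = 2; t_0 = -1/4; negate the roots.

Classification (C = -1/4): 3F2 with upper {-11, -2, -3/4}, lower {-1/2, 2/3}, argument x = 2. Verdict: terminating - upper -2 stops the sum at k = 2; the 3 terms are added exactly. Value: -397/4.


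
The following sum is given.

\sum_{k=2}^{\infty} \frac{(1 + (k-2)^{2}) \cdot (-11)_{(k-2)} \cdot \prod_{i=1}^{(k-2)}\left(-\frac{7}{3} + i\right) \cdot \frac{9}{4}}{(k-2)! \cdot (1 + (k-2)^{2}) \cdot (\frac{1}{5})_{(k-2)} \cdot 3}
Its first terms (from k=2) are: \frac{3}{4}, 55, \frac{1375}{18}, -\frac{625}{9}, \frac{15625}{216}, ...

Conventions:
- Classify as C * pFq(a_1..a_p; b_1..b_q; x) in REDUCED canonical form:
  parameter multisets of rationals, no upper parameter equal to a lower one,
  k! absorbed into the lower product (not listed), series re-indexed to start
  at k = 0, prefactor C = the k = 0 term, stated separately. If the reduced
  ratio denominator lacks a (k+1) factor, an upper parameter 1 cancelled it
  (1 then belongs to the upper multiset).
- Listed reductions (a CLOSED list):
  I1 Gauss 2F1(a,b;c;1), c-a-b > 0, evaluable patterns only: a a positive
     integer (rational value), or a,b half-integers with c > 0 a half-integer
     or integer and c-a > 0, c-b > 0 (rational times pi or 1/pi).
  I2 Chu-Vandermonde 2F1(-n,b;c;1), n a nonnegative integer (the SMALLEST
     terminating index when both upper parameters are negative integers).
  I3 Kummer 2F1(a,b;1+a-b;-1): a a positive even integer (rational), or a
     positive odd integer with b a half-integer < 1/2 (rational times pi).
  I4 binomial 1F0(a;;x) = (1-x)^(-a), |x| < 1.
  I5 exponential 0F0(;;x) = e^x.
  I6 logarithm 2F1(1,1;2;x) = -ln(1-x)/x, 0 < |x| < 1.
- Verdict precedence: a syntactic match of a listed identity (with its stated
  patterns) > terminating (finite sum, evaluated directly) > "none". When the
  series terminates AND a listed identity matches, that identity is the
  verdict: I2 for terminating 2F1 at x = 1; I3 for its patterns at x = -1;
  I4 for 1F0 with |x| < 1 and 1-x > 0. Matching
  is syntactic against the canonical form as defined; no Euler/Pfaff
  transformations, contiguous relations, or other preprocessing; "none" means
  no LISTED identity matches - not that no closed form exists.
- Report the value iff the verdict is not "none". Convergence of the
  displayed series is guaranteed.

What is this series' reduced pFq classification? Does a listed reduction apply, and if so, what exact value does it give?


Classification (C = \frac{3}{4}): 2F1 with upper {-11, -\frac{4}{3}}, lower {\frac{1}{5}}, argument x = 1. Verdict: this is the Chu-Vandermonde identity I2 (terminating 2F1 at x = 1 with n = 11, b = -4/3, c = \frac{1}{5}). Sum: \frac{1807121015714}{18237460797}.

Key step: t_0 = \frac{3}{4} here, and k^2 + 1 divides numerator and denominator alike; C = 3/4 after cancelling.
Term ratio: r(k) = 1 * (k-11) (k-\frac{4}{3}) / [(k+\frac{1}{5}) (k+1)] ; factor over Q: parameters, x = 1, and C = \frac{3}{4}.


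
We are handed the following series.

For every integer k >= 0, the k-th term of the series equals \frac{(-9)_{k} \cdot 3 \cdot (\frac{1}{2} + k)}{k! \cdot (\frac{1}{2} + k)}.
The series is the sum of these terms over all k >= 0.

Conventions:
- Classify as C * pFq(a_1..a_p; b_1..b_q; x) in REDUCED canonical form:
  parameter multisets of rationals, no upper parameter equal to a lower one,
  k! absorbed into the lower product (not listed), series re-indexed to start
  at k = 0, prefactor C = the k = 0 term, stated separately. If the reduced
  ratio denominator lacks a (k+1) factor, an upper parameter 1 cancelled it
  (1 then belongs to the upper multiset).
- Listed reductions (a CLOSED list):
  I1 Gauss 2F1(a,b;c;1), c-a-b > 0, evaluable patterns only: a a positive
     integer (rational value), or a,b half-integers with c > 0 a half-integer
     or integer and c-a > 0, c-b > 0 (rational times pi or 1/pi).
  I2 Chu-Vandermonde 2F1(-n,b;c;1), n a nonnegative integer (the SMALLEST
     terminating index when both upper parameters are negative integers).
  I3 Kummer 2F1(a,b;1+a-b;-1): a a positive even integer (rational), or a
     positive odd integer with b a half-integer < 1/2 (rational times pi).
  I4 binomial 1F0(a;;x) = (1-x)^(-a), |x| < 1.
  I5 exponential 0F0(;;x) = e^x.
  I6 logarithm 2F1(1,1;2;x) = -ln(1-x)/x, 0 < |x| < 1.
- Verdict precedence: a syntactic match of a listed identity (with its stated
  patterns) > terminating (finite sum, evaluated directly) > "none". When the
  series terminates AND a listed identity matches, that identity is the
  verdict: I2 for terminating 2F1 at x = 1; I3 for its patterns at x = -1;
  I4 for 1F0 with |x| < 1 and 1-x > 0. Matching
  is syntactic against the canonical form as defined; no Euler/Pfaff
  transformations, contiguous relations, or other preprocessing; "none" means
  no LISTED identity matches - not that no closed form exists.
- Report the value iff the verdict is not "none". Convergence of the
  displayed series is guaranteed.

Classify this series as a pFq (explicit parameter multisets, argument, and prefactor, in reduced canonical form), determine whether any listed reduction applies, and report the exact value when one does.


At argument 1: a 1F0 with upper {-9}, lower {-}, scaled by C = 3. Verdict: terminating (-9 upstairs). 10 nonzero terms in all; added directly. Value: 0.

Key step: with t_0 = 3, k + 1/2 divides numerator and denominator alike; C = 3, x = 1 after cancelling.
Ratio: r(k) = 1 * (k-9) / [(k+1)] - rational in k, leading ratio 1; with t_0 = 3, classification follows.


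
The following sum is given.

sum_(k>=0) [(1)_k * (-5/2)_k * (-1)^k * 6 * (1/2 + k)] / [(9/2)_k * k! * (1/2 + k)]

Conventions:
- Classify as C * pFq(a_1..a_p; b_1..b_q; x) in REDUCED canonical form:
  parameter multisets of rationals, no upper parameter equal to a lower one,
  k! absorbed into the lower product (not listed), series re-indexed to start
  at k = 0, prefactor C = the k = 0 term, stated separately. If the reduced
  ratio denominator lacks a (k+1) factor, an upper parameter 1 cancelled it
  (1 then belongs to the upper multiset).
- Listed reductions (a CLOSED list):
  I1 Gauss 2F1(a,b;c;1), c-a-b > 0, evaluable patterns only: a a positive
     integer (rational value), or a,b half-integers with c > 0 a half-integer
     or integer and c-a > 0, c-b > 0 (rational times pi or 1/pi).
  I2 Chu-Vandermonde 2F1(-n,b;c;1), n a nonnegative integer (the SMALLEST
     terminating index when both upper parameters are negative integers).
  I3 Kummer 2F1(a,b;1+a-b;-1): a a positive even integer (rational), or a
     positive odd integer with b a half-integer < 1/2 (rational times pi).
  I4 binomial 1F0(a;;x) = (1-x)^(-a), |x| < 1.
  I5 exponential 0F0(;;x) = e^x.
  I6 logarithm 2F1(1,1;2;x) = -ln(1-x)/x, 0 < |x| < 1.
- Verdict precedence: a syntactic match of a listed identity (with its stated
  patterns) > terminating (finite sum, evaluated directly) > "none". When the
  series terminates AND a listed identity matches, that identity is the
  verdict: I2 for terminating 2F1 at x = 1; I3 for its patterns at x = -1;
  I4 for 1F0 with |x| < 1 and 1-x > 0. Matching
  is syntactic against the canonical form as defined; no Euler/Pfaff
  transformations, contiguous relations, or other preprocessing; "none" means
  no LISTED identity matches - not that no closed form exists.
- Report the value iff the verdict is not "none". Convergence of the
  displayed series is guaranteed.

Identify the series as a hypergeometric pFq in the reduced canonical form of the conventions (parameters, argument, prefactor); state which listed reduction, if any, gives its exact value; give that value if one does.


Reduced: x = -1, 2F1, upper = {-5/2, 1}, lower = {9/2}, C = 6. Verdict: the Kummer evaluation I3 matches (x = -1; c = 9/2 equals 1+a-b for upper {-5/2, 1}: listed pattern). Exact value: (105/32) * pi.

Key step: t_0 being 6, k + 1/2 divides numerator and denominator alike; C = 6 after cancelling.
Consecutive-term ratio: r(k) = (-1) * (k-5/2) (k+1) / [(k+9/2) (k+1)] - rational in k, leading ratio (-1); with t_0 = 6, classification follows.


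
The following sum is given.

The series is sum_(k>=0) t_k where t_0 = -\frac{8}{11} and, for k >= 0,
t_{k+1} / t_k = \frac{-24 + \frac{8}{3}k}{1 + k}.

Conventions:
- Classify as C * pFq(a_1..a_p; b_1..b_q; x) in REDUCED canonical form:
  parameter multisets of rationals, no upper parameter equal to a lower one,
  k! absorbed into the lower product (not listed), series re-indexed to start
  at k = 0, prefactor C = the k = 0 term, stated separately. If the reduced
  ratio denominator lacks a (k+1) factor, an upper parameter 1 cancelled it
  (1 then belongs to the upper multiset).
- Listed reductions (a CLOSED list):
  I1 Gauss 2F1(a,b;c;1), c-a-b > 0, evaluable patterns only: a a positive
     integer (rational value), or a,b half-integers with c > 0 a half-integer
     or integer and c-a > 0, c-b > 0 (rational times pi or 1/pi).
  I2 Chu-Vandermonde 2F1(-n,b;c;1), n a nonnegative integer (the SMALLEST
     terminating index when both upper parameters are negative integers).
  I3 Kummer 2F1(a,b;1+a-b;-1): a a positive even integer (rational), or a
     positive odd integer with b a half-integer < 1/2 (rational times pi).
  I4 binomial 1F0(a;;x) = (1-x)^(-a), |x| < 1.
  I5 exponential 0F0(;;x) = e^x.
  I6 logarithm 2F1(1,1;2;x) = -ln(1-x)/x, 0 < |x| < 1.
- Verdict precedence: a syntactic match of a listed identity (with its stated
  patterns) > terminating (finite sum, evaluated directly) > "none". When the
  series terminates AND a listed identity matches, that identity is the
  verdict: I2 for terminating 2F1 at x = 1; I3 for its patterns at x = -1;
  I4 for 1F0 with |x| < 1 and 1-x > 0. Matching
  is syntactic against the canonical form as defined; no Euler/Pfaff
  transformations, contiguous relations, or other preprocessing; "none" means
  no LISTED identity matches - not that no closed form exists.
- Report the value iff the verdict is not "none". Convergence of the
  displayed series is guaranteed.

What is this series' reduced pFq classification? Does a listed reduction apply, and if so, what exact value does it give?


Structural cue: from the first term -\frac{8}{11}: roots of the ratio polynomials (C = -8/11, x = 8/3) are the negated parameters.
Ratio: r(k) = \frac{8}{3} * (k-9) / [(k+1)] - poly over poly, x = \frac{8}{3} from leading terms; C = -\frac{8}{11} at k = 0.

Classification (C = -\frac{8}{11}): 1F0 with upper {-9}, lower {-}, argument x = \frac{8}{3}. Verdict: terminating. (-9)_k vanishes past k = 9, leaving a 10-term sum, computed directly. Hence: \frac{15625000}{216513}.


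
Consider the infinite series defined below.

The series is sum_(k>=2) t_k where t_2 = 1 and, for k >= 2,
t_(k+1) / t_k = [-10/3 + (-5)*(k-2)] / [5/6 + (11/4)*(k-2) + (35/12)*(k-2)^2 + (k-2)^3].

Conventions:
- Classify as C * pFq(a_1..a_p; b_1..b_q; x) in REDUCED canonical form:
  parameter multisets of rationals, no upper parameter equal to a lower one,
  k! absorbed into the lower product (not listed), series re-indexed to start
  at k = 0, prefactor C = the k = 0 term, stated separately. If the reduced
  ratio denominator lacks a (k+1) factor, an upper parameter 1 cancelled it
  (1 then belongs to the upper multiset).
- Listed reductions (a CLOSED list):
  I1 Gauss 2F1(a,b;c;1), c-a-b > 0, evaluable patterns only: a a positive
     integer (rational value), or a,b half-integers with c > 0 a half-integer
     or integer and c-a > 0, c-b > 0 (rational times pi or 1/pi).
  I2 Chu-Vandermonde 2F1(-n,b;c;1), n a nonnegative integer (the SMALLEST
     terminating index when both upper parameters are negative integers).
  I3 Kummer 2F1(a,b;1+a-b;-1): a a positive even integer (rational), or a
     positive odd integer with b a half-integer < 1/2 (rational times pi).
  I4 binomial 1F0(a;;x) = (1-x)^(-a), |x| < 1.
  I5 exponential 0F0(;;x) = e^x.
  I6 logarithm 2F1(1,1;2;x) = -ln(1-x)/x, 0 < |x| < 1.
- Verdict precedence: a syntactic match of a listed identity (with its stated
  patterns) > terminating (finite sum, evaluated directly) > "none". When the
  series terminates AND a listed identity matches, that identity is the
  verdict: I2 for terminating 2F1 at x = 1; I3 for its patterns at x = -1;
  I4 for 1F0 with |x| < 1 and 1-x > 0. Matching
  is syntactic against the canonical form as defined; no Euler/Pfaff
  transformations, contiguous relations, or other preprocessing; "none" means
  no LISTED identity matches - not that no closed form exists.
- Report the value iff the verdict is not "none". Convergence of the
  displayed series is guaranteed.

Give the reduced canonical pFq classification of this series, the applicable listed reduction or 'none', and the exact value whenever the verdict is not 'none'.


With C = 1: the canonical form is 0F1(-; 5/4; -5). Verdict: none (x = -5): each listed identity misses the multisets {-} ; {5/4}.

Structural cue: t_0 being 1, the ratio is unreduced: k + 2/3 divides both sides (C = 1, x = -5).
Ratio: r(k) = (-5) * 1 / [(k+5/4) (k+1)] - rational in k. x = (-5); t_0 = 1; negate the roots.


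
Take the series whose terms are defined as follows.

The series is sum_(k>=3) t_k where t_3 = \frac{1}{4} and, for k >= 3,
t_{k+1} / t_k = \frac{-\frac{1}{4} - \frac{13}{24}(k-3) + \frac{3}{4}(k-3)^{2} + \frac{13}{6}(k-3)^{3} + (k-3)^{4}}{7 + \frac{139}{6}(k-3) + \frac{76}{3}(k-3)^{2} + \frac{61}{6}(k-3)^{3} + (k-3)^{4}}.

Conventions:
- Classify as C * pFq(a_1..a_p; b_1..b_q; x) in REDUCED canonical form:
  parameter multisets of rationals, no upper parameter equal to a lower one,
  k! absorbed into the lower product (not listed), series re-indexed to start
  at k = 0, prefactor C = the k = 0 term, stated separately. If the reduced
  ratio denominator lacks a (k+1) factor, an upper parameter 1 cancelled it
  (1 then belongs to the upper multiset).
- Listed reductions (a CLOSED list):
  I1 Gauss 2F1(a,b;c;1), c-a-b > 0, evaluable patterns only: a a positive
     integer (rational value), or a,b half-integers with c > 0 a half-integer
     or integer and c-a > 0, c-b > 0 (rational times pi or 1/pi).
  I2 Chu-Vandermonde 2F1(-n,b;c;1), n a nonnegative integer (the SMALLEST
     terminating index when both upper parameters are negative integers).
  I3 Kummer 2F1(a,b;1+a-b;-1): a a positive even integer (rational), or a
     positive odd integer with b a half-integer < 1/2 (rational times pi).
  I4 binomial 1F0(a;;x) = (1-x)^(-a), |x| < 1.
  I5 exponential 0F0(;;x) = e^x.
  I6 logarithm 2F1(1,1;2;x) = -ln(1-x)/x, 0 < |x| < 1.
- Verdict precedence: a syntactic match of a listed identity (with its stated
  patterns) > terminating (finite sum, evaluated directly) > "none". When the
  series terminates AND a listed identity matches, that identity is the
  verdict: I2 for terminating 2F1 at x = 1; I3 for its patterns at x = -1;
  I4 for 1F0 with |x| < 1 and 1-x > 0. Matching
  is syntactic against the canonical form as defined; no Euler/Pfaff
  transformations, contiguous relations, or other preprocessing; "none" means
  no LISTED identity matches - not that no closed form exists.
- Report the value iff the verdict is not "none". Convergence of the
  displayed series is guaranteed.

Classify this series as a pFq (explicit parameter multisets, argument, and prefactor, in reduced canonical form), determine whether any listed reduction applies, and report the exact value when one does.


The tell: with t_0 = \frac{1}{4}, the parameter 2/3 appears in both the upper and lower lists and cancels (alongside the other common factor).
Step ratio: r(k) = 1 * (k-\frac{1}{2}) (k+\frac{1}{2}) / [(k+7) (k+1)] - rational in k. x = 1; t_0 = \frac{1}{4}; negate the roots.

Canonical form: C = \frac{1}{4} times 2F1 with upper {-\frac{1}{2}, \frac{1}{2}}, lower {7}, x = 1. Verdict: this is Gauss (I1, half-integer pattern) (x = 1; upper {-\frac{1}{2}, \frac{1}{2}} half-integers, c = 7 in the evaluable pattern). Value: \frac{524288}{693693} / \pi.


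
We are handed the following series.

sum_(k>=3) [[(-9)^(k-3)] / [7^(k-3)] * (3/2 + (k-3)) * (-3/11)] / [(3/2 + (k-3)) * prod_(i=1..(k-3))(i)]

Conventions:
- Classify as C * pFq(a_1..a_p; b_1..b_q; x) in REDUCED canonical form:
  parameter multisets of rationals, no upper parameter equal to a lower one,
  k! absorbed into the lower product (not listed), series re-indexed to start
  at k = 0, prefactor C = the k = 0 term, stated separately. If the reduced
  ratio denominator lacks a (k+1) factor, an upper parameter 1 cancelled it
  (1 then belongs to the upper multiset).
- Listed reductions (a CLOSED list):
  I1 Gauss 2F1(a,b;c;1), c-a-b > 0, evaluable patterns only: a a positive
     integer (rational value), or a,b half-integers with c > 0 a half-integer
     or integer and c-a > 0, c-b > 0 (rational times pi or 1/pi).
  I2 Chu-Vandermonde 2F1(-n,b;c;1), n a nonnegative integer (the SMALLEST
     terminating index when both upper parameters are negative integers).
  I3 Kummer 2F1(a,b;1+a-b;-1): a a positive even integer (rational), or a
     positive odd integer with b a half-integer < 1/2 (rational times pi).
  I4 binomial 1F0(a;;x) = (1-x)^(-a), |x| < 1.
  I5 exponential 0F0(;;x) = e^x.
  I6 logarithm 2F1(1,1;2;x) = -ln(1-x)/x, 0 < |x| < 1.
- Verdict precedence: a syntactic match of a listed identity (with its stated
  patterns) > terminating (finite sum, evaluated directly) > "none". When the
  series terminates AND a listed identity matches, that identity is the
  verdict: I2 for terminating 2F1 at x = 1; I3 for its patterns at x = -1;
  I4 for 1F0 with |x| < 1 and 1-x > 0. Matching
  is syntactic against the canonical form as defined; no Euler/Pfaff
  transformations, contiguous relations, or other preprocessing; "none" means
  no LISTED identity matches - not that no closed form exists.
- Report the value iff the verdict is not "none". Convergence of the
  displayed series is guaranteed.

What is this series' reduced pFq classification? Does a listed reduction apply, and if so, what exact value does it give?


Classification (C = -3/11): 0F0 with upper {-}, lower {-}, argument x = -9/7. Verdict at x = -9/7: the I5 exponential reduction matches (the 0F0 exponential series at x = -9/7). Hence: (-3/11) * e^(-9/7).

Key step: t_0 = -3/11 here, and the two geometric factors (C = -3/11, x = -9/7) combine into one argument.
Adjacent-term ratio: r(k) = (-9/7) * 1 / [(k+1)] ; factor over Q: parameters, x = (-9/7), and C = -3/11.


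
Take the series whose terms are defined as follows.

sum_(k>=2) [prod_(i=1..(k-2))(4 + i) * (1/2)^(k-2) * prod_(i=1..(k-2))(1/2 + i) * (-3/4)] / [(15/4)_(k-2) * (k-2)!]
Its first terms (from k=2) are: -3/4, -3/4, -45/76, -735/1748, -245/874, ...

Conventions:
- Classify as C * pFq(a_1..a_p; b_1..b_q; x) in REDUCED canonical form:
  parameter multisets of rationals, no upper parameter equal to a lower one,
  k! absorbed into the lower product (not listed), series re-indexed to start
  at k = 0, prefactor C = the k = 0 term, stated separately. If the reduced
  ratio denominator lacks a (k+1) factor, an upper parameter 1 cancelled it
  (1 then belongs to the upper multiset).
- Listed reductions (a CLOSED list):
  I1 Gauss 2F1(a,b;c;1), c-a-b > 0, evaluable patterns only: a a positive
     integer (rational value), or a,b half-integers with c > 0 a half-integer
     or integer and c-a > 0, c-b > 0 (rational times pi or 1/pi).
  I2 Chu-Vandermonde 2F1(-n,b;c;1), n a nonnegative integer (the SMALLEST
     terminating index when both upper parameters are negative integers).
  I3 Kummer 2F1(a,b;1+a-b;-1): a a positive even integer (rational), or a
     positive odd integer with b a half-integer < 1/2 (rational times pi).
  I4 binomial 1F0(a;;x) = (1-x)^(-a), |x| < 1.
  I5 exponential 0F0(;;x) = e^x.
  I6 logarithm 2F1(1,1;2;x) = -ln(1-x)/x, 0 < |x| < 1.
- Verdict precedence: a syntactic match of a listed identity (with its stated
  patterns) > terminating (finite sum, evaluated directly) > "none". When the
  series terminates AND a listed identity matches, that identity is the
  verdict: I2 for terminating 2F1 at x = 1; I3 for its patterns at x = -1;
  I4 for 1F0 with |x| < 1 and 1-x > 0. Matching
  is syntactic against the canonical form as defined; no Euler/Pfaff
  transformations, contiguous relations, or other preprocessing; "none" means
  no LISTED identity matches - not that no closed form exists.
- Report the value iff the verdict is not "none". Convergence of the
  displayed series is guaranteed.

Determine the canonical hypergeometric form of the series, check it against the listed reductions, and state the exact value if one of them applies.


With C = -3/4: the canonical form is 2F1(3/2, 5; 15/4; 1/2). Verdict: none - this 2F1 at x = 1/2 matches no listed pattern, and upper {3/2, 5} holds no stopper.

First insight: t_0 being -3/4, the running product (C = -3/4) telescopes to a rising factorial.
Step ratio: r(k) = (1/2) * (k+3/2) (k+5) / [(k+15/4) (k+1)] - rational in k, leading ratio (1/2); with t_0 = -3/4, classification follows.


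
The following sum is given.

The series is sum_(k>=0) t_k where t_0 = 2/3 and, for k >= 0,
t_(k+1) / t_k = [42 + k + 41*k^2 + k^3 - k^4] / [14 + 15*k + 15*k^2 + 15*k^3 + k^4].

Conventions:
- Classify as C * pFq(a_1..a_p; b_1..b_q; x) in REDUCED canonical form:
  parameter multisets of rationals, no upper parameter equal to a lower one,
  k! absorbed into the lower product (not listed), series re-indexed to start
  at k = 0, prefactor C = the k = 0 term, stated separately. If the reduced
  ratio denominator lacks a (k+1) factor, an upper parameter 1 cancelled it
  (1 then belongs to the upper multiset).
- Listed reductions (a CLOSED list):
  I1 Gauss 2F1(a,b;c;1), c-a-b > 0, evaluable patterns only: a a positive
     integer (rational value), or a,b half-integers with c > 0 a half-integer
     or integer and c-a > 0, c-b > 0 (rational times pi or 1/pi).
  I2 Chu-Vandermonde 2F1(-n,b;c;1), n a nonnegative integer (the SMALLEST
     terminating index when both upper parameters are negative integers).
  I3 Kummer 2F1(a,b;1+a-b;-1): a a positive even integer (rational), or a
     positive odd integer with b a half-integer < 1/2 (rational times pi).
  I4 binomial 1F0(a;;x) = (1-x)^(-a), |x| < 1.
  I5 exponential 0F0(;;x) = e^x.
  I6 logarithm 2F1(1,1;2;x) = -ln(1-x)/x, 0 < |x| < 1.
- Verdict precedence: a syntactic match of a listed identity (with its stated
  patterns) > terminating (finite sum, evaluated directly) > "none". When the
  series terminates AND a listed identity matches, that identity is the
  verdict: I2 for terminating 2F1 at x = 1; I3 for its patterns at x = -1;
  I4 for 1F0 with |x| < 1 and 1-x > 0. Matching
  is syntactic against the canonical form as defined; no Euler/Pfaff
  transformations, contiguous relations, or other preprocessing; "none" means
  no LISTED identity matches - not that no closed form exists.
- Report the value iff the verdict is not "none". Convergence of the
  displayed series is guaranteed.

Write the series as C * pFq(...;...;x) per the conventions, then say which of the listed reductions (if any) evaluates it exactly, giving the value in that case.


The series (x = -1) is 2F1: upper {-7, 6}, lower {14}, prefactor 2/3. Verdict: Kummer's theorem (I3) fires (x = -1; c = 14 equals 1+a-b for upper {-7, 6}: listed pattern). Sum: 143/15.

The tell: from the first term 2/3: the ratio is unreduced: k^2 + 1 divides both sides (C = 2/3, x = -1).
Step ratio: r(k) = (-1) * (k-7) (k+6) / [(k+14) (k+1)] ; factor over Q: parameters, x = (-1), and C = 2/3.


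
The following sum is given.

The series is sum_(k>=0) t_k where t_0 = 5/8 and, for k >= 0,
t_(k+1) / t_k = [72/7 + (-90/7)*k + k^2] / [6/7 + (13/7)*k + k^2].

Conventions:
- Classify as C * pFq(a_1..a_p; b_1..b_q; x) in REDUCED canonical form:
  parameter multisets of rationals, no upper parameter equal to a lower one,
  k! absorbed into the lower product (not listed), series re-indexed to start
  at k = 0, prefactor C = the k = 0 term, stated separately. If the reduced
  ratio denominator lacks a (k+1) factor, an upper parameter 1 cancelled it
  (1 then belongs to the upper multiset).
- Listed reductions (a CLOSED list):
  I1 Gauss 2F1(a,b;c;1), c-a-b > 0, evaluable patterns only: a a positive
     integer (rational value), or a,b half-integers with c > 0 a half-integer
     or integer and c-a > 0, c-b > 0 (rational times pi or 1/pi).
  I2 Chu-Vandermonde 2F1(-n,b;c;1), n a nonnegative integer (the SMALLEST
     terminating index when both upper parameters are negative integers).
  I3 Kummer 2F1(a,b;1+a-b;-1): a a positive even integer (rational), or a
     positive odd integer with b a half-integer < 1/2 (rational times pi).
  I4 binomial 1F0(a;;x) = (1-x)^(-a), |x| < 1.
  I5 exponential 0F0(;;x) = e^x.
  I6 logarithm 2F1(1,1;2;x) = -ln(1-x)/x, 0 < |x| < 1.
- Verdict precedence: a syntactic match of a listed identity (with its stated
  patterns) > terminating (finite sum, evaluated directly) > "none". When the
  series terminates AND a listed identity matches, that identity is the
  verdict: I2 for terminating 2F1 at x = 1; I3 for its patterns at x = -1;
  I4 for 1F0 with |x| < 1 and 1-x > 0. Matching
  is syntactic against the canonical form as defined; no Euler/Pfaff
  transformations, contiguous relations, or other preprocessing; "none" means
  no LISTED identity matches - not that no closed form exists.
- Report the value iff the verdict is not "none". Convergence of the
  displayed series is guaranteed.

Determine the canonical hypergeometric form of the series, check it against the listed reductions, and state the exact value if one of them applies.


x = 1 here; the reduced form reads 2F1, upper {-12, -6/7}, lower {6/7}, C = 5/8. Verdict: this is the Chu-Vandermonde identity I2 (terminating 2F1 at x = 1 with n = 12, b = -6/7, c = 6/7). Sum: 6379075/946864.

Key step: x = 1 and factor the ratio over Q (prefactor 5/8): negated roots = parameters.
Consecutive-term ratio: r(k) = 1 * (k-12) (k-6/7) / [(k+6/7) (k+1)] - rational; roots negated = parameters, x = 1, C = 5/8.
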